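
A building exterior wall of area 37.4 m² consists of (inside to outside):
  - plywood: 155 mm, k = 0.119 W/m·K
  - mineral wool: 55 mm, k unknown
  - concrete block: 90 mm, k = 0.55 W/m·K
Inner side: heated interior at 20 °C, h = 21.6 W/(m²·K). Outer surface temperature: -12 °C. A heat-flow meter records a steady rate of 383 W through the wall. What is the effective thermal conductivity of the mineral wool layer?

k ≈ 0.0341 W/(m·K)

Using the resistance-network approach (series):
R_inner film = 1/(h_i·A) = 1/(21.6×37.4) = 0.001238 K/W
R_plywood = L/(kA) = 0.155/(0.119×37.4) = 0.03483 K/W
R_concrete block = L/(kA) = 0.09/(0.55×37.4) = 0.004375 K/W
Sum of known resistances R_other = 0.04044 K/W
Total R = ΔT/Q = 32/383 = 0.08355 K/W
R_mineral wool = R_total − R_other = 0.04311 K/W
k = L/(R·A) = 0.055/(0.04311×37.4)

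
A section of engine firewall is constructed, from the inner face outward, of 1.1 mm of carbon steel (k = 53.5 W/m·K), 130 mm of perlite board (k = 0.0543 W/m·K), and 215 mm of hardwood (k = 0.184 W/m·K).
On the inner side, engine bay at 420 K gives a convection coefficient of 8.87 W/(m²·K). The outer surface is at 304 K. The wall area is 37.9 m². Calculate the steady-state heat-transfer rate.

Q ≈ 1200 W

Series thermal resistances:
R_inner film = 1/(h_i·A) = 1/(8.87×37.9) = 0.002975 K/W
R_carbon steel = L/(kA) = 0.0011/(53.5×37.9) = 5.425×10^-7 K/W
R_perlite board = L/(kA) = 0.13/(0.0543×37.9) = 0.06317 K/W
R_hardwood = L/(kA) = 0.215/(0.184×37.9) = 0.03083 K/W
R_total = 0.09697 K/W
Q = ΔT / R_total = 116 / 0.09697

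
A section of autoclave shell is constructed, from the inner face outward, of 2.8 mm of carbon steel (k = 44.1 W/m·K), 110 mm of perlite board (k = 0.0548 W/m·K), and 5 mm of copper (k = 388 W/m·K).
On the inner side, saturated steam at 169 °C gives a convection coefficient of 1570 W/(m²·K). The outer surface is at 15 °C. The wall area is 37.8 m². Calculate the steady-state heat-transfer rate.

Q ≈ 2900 W

Using the resistance-network approach (series):
R_inner film = 1/(h_i·A) = 1/(1570×37.8) = 1.685×10^-5 K/W
R_carbon steel = L/(kA) = 0.0028/(44.1×37.8) = 1.68×10^-6 K/W
R_perlite board = L/(kA) = 0.11/(0.0548×37.8) = 0.0531 K/W
R_copper = L/(kA) = 0.005/(388×37.8) = 3.409×10^-7 K/W
R_total = 0.05312 K/W
Q = ΔT / R_total = 154 / 0.05312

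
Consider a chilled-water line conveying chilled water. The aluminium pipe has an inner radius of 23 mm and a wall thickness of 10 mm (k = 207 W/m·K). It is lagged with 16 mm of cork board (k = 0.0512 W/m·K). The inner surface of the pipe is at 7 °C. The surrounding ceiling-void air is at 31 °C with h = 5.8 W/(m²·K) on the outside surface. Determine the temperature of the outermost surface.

T ≈ 23.5 °C

For a radial system each layer contributes R = ln(r_out/r_in)/(2πkL); films add R = 1/(hA).
R_aluminium pipe wall = ln(33/23)/(2π×207×1) = 2.776×10^-4 K/W
R_cork board = ln(49/33)/(2π×0.0512×1) = 1.229 K/W
R_outer film = 1/(h_o·2πr_oL) = 1/(5.8×2π×0.049×1) = 0.56 K/W
R_total = 1.789 K/W
Q = ΔT/R_total = 24/1.789
Q = 13.4 W/m
T_interface = T_inner + Q·ΣR(inner→interface) = 7 + 13.4×1.229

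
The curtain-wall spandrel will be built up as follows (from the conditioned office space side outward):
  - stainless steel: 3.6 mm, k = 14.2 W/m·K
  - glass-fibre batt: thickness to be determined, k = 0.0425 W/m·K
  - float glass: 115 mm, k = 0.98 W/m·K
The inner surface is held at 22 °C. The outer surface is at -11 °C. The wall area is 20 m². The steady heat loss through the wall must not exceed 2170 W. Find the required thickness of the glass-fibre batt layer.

L ≈ 7.93 mm

Treating each layer as a thermal resistance in series:
R_stainless steel = L/(kA) = 0.0036/(14.2×20) = 1.268×10^-5 K/W
R_float glass = L/(kA) = 0.115/(0.98×20) = 0.005867 K/W
Sum of the known resistances R_other = 0.00588 K/W
Required total resistance R_tot = ΔT/Q_allow = 33/2170 = 0.01521 K/W
R_glass-fibre batt = R_tot − R_other = 0.009327 K/W
L = R·k·A = 0.009327×0.0425×20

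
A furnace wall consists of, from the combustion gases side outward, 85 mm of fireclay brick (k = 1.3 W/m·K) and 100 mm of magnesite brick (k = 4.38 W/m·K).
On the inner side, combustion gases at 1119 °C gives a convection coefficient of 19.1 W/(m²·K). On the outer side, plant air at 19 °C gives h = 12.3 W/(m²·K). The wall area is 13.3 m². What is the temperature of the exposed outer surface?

Treating each layer as a thermal resistance in series:
R_inner film = 1/(h_i·A) = 1/(19.1×13.3) = 0.003937 K/W
R_fireclay brick = L/(kA) = 0.085/(1.3×13.3) = 0.004916 K/W
R_magnesite brick = L/(kA) = 0.1/(4.38×13.3) = 0.001717 K/W
R_outer film = 1/(h_o·A) = 1/(12.3×13.3) = 0.006113 K/W
R_total = 0.01668 K/W;  Q = ΔT/R_total = 1100/0.01668 = 65940 W
T_interface = T_inner − Q·ΣR(inner→interface) = 1119 − 65900×0.01057

T ≈ 422 °C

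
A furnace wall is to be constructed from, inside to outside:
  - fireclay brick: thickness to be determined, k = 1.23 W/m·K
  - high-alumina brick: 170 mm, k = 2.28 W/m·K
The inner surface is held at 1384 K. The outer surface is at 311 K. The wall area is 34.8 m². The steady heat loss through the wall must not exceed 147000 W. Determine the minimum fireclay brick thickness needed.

Treating each layer as a thermal resistance in series:
R_high-alumina brick = L/(kA) = 0.17/(2.28×34.8) = 0.002143 K/W
Sum of the known resistances R_other = 0.002143 K/W
Required total resistance R_tot = ΔT/Q_allow = 1073/147000 = 0.007299 K/W
R_fireclay brick = R_tot − R_other = 0.005157 K/W
L = R·k·A = 0.005157×1.23×34.8

L ≈ 221 mm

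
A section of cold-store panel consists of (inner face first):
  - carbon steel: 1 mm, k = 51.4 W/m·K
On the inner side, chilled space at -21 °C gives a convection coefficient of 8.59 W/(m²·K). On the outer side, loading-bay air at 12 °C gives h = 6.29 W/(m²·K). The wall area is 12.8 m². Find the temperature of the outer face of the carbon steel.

T ≈ -7.05 °C

Series thermal resistances:
R_inner film = 1/(h_i·A) = 1/(8.59×12.8) = 0.009095 K/W
R_carbon steel = L/(kA) = 0.001/(51.4×12.8) = 1.52×10^-6 K/W
R_outer film = 1/(h_o·A) = 1/(6.29×12.8) = 0.01242 K/W
R_total = 0.02152 K/W;  Q = ΔT/R_total = 33/0.02152 = 1534 W
T_interface = T_inner + Q·ΣR(inner→interface) = -21 + 1530×0.009096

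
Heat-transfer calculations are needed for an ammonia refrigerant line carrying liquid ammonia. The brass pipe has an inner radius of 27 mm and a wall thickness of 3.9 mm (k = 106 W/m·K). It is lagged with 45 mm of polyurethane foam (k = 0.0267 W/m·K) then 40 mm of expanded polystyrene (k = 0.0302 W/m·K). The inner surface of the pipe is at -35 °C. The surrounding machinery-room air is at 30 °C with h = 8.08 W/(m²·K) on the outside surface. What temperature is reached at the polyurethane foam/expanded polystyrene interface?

T ≈ 9.88 °C

Cylindrical conduction, so R = ln(r₂/r₁)/(2πkL) per layer, in series:
R_brass pipe wall = ln(30.9/27)/(2π×106×1) = 2.026×10^-4 K/W
R_polyurethane foam = ln(75.9/30.9)/(2π×0.0267×1) = 5.357 K/W
R_expanded polystyrene = ln(115.9/75.9)/(2π×0.0302×1) = 2.231 K/W
R_outer film = 1/(h_o·2πr_oL) = 1/(8.08×2π×0.1159×1) = 0.17 K/W
R_total = 7.758 K/W
Q = ΔT/R_total = 65/7.758
Q = 8.38 W/m
T_interface = T_inner + Q·ΣR(inner→interface) = -35 + 8.38×5.357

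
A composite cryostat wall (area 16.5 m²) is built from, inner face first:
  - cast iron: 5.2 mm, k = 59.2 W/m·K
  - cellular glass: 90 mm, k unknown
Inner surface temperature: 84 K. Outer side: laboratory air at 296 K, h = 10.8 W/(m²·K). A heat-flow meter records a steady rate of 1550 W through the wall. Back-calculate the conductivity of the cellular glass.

Using the resistance-network approach (series):
R_cast iron = L/(kA) = 0.0052/(59.2×16.5) = 5.324×10^-6 K/W
R_outer film = 1/(h_o·A) = 1/(10.8×16.5) = 0.005612 K/W
Sum of known resistances R_other = 0.005617 K/W
Total R = ΔT/Q = 212/1550 = 0.1368 K/W
R_cellular glass = R_total − R_other = 0.1312 K/W
k = L/(R·A) = 0.09/(0.1312×16.5)

k ≈ 0.0416 W/(m·K)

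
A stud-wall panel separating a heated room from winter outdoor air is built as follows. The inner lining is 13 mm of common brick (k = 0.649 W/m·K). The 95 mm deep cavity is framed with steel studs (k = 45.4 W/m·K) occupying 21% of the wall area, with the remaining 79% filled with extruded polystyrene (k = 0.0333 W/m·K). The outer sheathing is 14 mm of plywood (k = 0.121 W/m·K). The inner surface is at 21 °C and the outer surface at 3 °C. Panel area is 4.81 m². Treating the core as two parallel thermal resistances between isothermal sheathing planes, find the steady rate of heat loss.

Sheathing layers in series; stud and cavity paths in parallel between them.
R_inner = 0.013/(0.649×4.81) = 0.004164 K/W
R_stud  = 0.095/(45.4×0.21×4.81) = 0.002072 K/W
R_cav   = 0.095/(0.0333×0.79×4.81) = 0.7508 K/W
1/R_core = 1/R_stud + 1/R_cav → R_core = 0.002066 K/W
R_outer = 0.014/(0.121×4.81) = 0.02405 K/W
R_total = 0.03028 K/W
Q = ΔT/R_total = 18/0.03028

Q ≈ 594 W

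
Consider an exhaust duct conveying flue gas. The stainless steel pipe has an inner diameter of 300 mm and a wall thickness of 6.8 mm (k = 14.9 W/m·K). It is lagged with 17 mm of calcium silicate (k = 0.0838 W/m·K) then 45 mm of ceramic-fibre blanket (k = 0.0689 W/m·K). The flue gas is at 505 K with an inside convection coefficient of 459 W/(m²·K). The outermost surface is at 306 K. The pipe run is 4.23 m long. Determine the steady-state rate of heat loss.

Q ≈ 1150 W

Radial resistances (cylindrical: R_cond = ln(r_o/r_i)/(2πkL), R_conv = 1/(h·2πrL)):
R_inner film = 1/(h_i·2πr₁L) = 1/(459×2π×0.15×4.23) = 5.465×10^-4 K/W
R_stainless steel pipe wall = ln(156.8/150)/(2π×14.9×4.23) = 1.12×10^-4 K/W
R_calcium silicate = ln(173.8/156.8)/(2π×0.0838×4.23) = 0.04622 K/W
R_ceramic-fibre blanket = ln(218.8/173.8)/(2π×0.0689×4.23) = 0.1257 K/W
R_total = 0.1726 K/W
Q = ΔT/R_total = 199/0.1726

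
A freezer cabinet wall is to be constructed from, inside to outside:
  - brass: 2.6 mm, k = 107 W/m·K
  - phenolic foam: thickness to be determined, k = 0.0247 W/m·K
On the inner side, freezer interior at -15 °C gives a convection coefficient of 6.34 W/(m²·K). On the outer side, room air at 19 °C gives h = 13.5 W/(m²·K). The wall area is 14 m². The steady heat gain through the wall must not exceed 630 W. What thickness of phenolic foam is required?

Series thermal resistances:
R_inner film = 1/(h_i·A) = 1/(6.34×14) = 0.01127 K/W
R_brass = L/(kA) = 0.0026/(107×14) = 1.736×10^-6 K/W
R_outer film = 1/(h_o·A) = 1/(13.5×14) = 0.005291 K/W
Sum of the known resistances R_other = 0.01656 K/W
Required total resistance R_tot = ΔT/Q_allow = 34/630 = 0.05397 K/W
R_phenolic foam = R_tot − R_other = 0.03741 K/W
L = R·k·A = 0.03741×0.0247×14

L ≈ 12.9 mm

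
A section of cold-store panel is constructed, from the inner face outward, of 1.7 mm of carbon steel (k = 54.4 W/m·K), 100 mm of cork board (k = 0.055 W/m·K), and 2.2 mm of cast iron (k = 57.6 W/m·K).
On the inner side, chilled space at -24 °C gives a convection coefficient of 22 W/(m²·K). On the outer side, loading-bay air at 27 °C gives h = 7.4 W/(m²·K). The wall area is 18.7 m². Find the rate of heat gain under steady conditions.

Q ≈ 477 W

Thermal resistances in series:
R_inner film = 1/(h_i·A) = 1/(22×18.7) = 0.002431 K/W
R_carbon steel = L/(kA) = 0.0017/(54.4×18.7) = 1.671×10^-6 K/W
R_cork board = L/(kA) = 0.1/(0.055×18.7) = 0.09723 K/W
R_cast iron = L/(kA) = 0.0022/(57.6×18.7) = 2.042×10^-6 K/W
R_outer film = 1/(h_o·A) = 1/(7.4×18.7) = 0.007226 K/W
R_total = 0.1069 K/W
Q = ΔT / R_total = 51 / 0.1069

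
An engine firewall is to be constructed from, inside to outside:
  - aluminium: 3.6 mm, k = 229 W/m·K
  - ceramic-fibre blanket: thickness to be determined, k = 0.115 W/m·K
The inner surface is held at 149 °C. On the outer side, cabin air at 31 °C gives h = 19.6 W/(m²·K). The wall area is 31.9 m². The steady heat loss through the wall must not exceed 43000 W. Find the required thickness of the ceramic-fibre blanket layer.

Model the wall as resistances in series:
R_aluminium = L/(kA) = 0.0036/(229×31.9) = 4.928×10^-7 K/W
R_outer film = 1/(h_o·A) = 1/(19.6×31.9) = 0.001599 K/W
Sum of the known resistances R_other = 0.0016 K/W
Required total resistance R_tot = ΔT/Q_allow = 118/43000 = 0.002744 K/W
R_ceramic-fibre blanket = R_tot − R_other = 0.001144 K/W
L = R·k·A = 0.001144×0.115×31.9

L ≈ 4.2 mm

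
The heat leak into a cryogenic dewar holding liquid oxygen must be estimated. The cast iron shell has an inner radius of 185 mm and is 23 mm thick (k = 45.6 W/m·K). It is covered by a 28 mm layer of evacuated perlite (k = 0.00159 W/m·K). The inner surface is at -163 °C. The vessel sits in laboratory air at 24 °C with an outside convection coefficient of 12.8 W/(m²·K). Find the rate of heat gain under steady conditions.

Q ≈ 6.52 W

Each spherical layer contributes R = (1/r_i − 1/r_o)/(4πk):
R_cast iron shell = (1/0.185 − 1/0.208)/(4π×45.6) = 0.001043 K/W
R_evacuated perlite = (1/0.208 − 1/0.236)/(4π×0.00159) = 28.55 K/W
R_outer film = 1/(h·4πr_o²) = 1/(12.8×4π×0.236²) = 0.1116 K/W
R_total = 28.66 K/W
Q = ΔT/R_total = 187/28.66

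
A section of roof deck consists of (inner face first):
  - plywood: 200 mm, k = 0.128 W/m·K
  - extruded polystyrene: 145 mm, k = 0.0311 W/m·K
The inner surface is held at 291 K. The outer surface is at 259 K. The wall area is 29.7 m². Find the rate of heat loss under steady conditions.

Series thermal resistances:
R_plywood = L/(kA) = 0.2/(0.128×29.7) = 0.05261 K/W
R_extruded polystyrene = L/(kA) = 0.145/(0.0311×29.7) = 0.157 K/W
R_total = 0.2096 K/W
Q = ΔT / R_total = 32 / 0.2096

Q ≈ 153 W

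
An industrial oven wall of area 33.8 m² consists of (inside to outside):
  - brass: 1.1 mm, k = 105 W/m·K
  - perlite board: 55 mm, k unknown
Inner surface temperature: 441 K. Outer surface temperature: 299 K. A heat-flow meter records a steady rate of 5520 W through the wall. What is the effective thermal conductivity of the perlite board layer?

Model the wall as resistances in series:
R_brass = L/(kA) = 0.0011/(105×33.8) = 3.099×10^-7 K/W
Sum of known resistances R_other = 3.099×10^-7 K/W
Total R = ΔT/Q = 142/5520 = 0.02572 K/W
R_perlite board = R_total − R_other = 0.02572 K/W
k = L/(R·A) = 0.055/(0.02572×33.8)

k ≈ 0.0633 W/(m·K)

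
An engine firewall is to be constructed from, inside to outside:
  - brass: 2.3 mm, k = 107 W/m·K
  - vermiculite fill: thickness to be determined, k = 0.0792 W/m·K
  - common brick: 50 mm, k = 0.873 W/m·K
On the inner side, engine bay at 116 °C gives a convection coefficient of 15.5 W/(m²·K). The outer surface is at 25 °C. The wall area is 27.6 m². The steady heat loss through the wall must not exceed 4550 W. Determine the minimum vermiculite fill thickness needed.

L ≈ 34.1 mm

Treating each layer as a thermal resistance in series:
R_inner film = 1/(h_i·A) = 1/(15.5×27.6) = 0.002338 K/W
R_brass = L/(kA) = 0.0023/(107×27.6) = 7.788×10^-7 K/W
R_common brick = L/(kA) = 0.05/(0.873×27.6) = 0.002075 K/W
Sum of the known resistances R_other = 0.004413 K/W
Required total resistance R_tot = ΔT/Q_allow = 91/4550 = 0.02 K/W
R_vermiculite fill = R_tot − R_other = 0.01559 K/W
L = R·k·A = 0.01559×0.0792×27.6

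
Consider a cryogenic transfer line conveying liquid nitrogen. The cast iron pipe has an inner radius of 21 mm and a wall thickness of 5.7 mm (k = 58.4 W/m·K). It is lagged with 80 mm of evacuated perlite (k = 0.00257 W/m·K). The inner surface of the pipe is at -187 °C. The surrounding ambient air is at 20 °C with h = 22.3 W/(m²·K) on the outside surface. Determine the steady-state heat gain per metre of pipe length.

q′ ≈ 2.41 W/m

Cylindrical conduction, so R = ln(r₂/r₁)/(2πkL) per layer, in series:
R_cast iron pipe wall = ln(26.7/21)/(2π×58.4×1) = 6.544×10^-4 K/W
R_evacuated perlite = ln(106.7/26.7)/(2π×0.00257×1) = 85.79 K/W
R_outer film = 1/(h_o·2πr_oL) = 1/(22.3×2π×0.1067×1) = 0.06689 K/W
R_total = 85.86 K/W
Q = ΔT/R_total = 207/85.86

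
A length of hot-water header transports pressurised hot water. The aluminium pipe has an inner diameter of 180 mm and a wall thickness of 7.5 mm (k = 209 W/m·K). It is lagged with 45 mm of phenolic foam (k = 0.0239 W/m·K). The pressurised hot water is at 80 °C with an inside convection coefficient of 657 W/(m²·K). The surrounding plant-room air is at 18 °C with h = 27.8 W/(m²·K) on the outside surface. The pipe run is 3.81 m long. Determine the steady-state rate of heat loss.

Q ≈ 91.9 W

Radial resistances (cylindrical: R_cond = ln(r_o/r_i)/(2πkL), R_conv = 1/(h·2πrL)):
R_inner film = 1/(h_i·2πr₁L) = 1/(657×2π×0.09×3.81) = 7.065×10^-4 K/W
R_aluminium pipe wall = ln(97.5/90)/(2π×209×3.81) = 1.6×10^-5 K/W
R_phenolic foam = ln(142.5/97.5)/(2π×0.0239×3.81) = 0.6633 K/W
R_outer film = 1/(h_o·2πr_oL) = 1/(27.8×2π×0.1425×3.81) = 0.01054 K/W
R_total = 0.6745 K/W
Q = ΔT/R_total = 62/0.6745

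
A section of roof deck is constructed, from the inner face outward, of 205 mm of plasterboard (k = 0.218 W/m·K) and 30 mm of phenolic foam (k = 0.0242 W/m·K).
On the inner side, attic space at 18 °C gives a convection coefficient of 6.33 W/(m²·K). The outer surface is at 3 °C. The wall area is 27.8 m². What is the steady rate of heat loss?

Using the resistance-network approach (series):
R_inner film = 1/(h_i·A) = 1/(6.33×27.8) = 0.005683 K/W
R_plasterboard = L/(kA) = 0.205/(0.218×27.8) = 0.03383 K/W
R_phenolic foam = L/(kA) = 0.03/(0.0242×27.8) = 0.04459 K/W
R_total = 0.0841 K/W
Q = ΔT / R_total = 15 / 0.0841

Q ≈ 178 W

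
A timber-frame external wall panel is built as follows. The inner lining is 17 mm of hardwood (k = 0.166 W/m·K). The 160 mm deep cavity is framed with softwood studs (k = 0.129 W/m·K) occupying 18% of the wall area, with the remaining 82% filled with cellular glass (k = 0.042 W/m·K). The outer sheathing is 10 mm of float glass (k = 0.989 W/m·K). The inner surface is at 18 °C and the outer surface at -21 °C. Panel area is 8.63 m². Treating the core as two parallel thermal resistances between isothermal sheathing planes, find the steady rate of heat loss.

Q ≈ 117 W

Sheathing layers in series; stud and cavity paths in parallel between them.
R_inner = 0.017/(0.166×8.63) = 0.01187 K/W
R_stud  = 0.16/(0.129×0.18×8.63) = 0.7984 K/W
R_cav   = 0.16/(0.042×0.82×8.63) = 0.5383 K/W
1/R_core = 1/R_stud + 1/R_cav → R_core = 0.3215 K/W
R_outer = 0.01/(0.989×8.63) = 0.001172 K/W
R_total = 0.3346 K/W
Q = ΔT/R_total = 39/0.3346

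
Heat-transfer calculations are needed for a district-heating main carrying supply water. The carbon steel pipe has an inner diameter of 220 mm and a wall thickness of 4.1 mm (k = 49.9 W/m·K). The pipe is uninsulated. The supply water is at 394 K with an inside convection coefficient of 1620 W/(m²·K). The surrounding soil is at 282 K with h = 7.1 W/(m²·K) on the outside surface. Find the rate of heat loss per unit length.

For a radial system each layer contributes R = ln(r_out/r_in)/(2πkL); films add R = 1/(hA).
R_inner film = 1/(h_i·2πr₁L) = 1/(1620×2π×0.11×1) = 8.931×10^-4 K/W
R_carbon steel pipe wall = ln(114.1/110)/(2π×49.9×1) = 1.167×10^-4 K/W
R_outer film = 1/(h_o·2πr_oL) = 1/(7.1×2π×0.1141×1) = 0.1965 K/W
R_total = 0.1975 K/W
Q = ΔT/R_total = 112/0.1975

q′ ≈ 567 W/m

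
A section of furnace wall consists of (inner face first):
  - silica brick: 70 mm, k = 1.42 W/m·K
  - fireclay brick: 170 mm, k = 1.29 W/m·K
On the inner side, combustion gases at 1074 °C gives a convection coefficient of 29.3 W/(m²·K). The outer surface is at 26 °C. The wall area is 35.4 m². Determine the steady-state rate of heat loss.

Q ≈ 172000 W

Model the wall as resistances in series:
R_inner film = 1/(h_i·A) = 1/(29.3×35.4) = 9.641×10^-4 K/W
R_silica brick = L/(kA) = 0.07/(1.42×35.4) = 0.001393 K/W
R_fireclay brick = L/(kA) = 0.17/(1.29×35.4) = 0.003723 K/W
R_total = 0.006079 K/W
Q = ΔT / R_total = 1048 / 0.006079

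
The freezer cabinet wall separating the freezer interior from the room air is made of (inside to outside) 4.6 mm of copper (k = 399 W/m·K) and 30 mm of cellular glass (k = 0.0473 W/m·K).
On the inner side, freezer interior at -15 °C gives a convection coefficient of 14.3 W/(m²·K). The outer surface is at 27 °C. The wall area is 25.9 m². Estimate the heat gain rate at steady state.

Model the wall as resistances in series:
R_inner film = 1/(h_i·A) = 1/(14.3×25.9) = 0.0027 K/W
R_copper = L/(kA) = 0.0046/(399×25.9) = 4.451×10^-7 K/W
R_cellular glass = L/(kA) = 0.03/(0.0473×25.9) = 0.02449 K/W
R_total = 0.02719 K/W
Q = ΔT / R_total = 42 / 0.02719

Q ≈ 1540 W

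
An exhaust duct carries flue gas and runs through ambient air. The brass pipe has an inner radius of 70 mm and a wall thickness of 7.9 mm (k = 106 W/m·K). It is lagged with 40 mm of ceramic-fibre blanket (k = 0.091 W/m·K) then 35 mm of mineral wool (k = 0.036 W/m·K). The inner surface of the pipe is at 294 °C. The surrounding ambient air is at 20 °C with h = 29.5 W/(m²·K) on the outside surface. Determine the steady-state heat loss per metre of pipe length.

q′ ≈ 143 W/m

Per-layer cylindrical resistances, series-summed:
R_brass pipe wall = ln(77.9/70)/(2π×106×1) = 1.606×10^-4 K/W
R_ceramic-fibre blanket = ln(117.9/77.9)/(2π×0.091×1) = 0.7248 K/W
R_mineral wool = ln(152.9/117.9)/(2π×0.036×1) = 1.149 K/W
R_outer film = 1/(h_o·2πr_oL) = 1/(29.5×2π×0.1529×1) = 0.03529 K/W
R_total = 1.909 K/W
Q = ΔT/R_total = 274/1.909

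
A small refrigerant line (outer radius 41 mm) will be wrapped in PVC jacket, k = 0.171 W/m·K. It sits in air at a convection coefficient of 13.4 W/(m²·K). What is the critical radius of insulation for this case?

r_cr ≈ 12.8 mm

For a cylinder r_cr = k/h = 0.171/13.4
r_cr = 12.8 mm; since the bare radius (41 mm) is above r_cr, any added insulation will reduce heat loss.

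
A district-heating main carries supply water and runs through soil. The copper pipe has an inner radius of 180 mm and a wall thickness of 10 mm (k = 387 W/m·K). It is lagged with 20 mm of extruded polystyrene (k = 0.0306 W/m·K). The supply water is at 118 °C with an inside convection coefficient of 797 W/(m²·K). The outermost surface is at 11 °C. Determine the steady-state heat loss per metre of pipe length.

q′ ≈ 205 W/m

Per-layer cylindrical resistances, series-summed:
R_inner film = 1/(h_i·2πr₁L) = 1/(797×2π×0.18×1) = 0.001109 K/W
R_copper pipe wall = ln(190/180)/(2π×387×1) = 2.224×10^-5 K/W
R_extruded polystyrene = ln(210/190)/(2π×0.0306×1) = 0.5205 K/W
R_total = 0.5217 K/W
Q = ΔT/R_total = 107/0.5217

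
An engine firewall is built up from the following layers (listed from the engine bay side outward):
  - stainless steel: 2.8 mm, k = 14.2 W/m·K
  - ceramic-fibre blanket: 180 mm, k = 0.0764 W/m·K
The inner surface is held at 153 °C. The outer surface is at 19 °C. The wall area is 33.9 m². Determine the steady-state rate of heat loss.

Q ≈ 1930 W

Model the wall as resistances in series:
R_stainless steel = L/(kA) = 0.0028/(14.2×33.9) = 5.817×10^-6 K/W
R_ceramic-fibre blanket = L/(kA) = 0.18/(0.0764×33.9) = 0.0695 K/W
R_total = 0.0695 K/W
Q = ΔT / R_total = 134 / 0.0695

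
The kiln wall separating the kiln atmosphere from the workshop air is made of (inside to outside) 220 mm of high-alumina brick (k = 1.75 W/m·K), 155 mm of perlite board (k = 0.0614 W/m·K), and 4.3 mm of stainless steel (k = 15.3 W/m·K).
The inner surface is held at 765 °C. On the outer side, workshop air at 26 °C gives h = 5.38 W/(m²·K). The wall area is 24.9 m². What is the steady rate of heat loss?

Q ≈ 6490 W

Series thermal resistances:
R_high-alumina brick = L/(kA) = 0.22/(1.75×24.9) = 0.005049 K/W
R_perlite board = L/(kA) = 0.155/(0.0614×24.9) = 0.1014 K/W
R_stainless steel = L/(kA) = 0.0043/(15.3×24.9) = 1.129×10^-5 K/W
R_outer film = 1/(h_o·A) = 1/(5.38×24.9) = 0.007465 K/W
R_total = 0.1139 K/W
Q = ΔT / R_total = 739 / 0.1139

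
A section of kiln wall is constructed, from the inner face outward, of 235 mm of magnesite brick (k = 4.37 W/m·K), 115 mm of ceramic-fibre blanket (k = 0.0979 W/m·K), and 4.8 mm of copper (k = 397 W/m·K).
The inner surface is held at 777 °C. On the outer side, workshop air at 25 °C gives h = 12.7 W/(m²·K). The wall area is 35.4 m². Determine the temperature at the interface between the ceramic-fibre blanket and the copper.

T ≈ 70.3 °C

Treating each layer as a thermal resistance in series:
R_magnesite brick = L/(kA) = 0.235/(4.37×35.4) = 0.001519 K/W
R_ceramic-fibre blanket = L/(kA) = 0.115/(0.0979×35.4) = 0.03318 K/W
R_copper = L/(kA) = 0.0048/(397×35.4) = 3.415×10^-7 K/W
R_outer film = 1/(h_o·A) = 1/(12.7×35.4) = 0.002224 K/W
R_total = 0.03693 K/W;  Q = ΔT/R_total = 752/0.03693 = 20360 W
T_interface = T_inner − Q·ΣR(inner→interface) = 777 − 20400×0.0347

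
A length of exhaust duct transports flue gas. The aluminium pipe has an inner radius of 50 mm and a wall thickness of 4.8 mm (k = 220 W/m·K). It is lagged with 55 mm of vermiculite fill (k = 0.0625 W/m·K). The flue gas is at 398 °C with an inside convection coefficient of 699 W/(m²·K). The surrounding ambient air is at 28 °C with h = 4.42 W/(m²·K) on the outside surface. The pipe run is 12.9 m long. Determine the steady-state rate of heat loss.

For a radial system each layer contributes R = ln(r_out/r_in)/(2πkL); films add R = 1/(hA).
R_inner film = 1/(h_i·2πr₁L) = 1/(699×2π×0.05×12.9) = 3.53×10^-4 K/W
R_aluminium pipe wall = ln(54.8/50)/(2π×220×12.9) = 5.141×10^-6 K/W
R_vermiculite fill = ln(109.8/54.8)/(2π×0.0625×12.9) = 0.1372 K/W
R_outer film = 1/(h_o·2πr_oL) = 1/(4.42×2π×0.1098×12.9) = 0.02542 K/W
R_total = 0.163 K/W
Q = ΔT/R_total = 370/0.163

Q ≈ 2270 W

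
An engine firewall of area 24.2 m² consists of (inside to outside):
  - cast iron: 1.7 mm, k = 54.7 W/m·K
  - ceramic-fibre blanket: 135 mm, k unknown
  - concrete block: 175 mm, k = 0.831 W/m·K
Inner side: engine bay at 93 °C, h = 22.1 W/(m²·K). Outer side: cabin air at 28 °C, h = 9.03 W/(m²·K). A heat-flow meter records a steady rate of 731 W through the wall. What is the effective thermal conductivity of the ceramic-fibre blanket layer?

Model the wall as resistances in series:
R_inner film = 1/(h_i·A) = 1/(22.1×24.2) = 0.00187 K/W
R_cast iron = L/(kA) = 0.0017/(54.7×24.2) = 1.284×10^-6 K/W
R_concrete block = L/(kA) = 0.175/(0.831×24.2) = 0.008702 K/W
R_outer film = 1/(h_o·A) = 1/(9.03×24.2) = 0.004576 K/W
Sum of known resistances R_other = 0.01515 K/W
Total R = ΔT/Q = 65/731 = 0.08892 K/W
R_ceramic-fibre blanket = R_total − R_other = 0.07377 K/W
k = L/(R·A) = 0.135/(0.07377×24.2)

k ≈ 0.0756 W/(m·K)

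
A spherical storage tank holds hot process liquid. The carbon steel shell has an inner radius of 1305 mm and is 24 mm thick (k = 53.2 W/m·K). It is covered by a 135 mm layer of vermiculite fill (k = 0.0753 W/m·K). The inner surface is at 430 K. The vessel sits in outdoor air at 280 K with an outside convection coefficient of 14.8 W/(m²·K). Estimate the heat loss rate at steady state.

For a spherical shell R = (1/r₁ − 1/r₂)/(4πk); film R = 1/(h·4πr²). In series:
R_carbon steel shell = (1/1.305 − 1/1.329)/(4π×53.2) = 2.07×10^-5 K/W
R_vermiculite fill = (1/1.329 − 1/1.464)/(4π×0.0753) = 0.07333 K/W
R_outer film = 1/(h·4πr_o²) = 1/(14.8×4π×1.464²) = 0.002509 K/W
R_total = 0.07586 K/W
Q = ΔT/R_total = 150/0.07586

Q ≈ 1980 W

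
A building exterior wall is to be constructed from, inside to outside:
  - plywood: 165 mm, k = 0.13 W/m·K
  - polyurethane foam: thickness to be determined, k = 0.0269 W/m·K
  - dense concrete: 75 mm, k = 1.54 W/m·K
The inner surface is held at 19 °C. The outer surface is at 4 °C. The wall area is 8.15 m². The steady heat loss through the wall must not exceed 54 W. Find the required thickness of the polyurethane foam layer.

Treating each layer as a thermal resistance in series:
R_plywood = L/(kA) = 0.165/(0.13×8.15) = 0.1557 K/W
R_dense concrete = L/(kA) = 0.075/(1.54×8.15) = 0.005976 K/W
Sum of the known resistances R_other = 0.1617 K/W
Required total resistance R_tot = ΔT/Q_allow = 15/54 = 0.2778 K/W
R_polyurethane foam = R_tot − R_other = 0.1161 K/W
L = R·k·A = 0.1161×0.0269×8.15

L ≈ 25.4 mm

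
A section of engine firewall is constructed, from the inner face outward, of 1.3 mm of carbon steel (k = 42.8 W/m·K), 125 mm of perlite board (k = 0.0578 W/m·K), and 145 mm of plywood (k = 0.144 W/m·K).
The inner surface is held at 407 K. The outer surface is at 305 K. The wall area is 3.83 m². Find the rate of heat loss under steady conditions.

Q ≈ 123 W

Series thermal resistances:
R_carbon steel = L/(kA) = 0.0013/(42.8×3.83) = 7.931×10^-6 K/W
R_perlite board = L/(kA) = 0.125/(0.0578×3.83) = 0.5647 K/W
R_plywood = L/(kA) = 0.145/(0.144×3.83) = 0.2629 K/W
R_total = 0.8276 K/W
Q = ΔT / R_total = 102 / 0.8276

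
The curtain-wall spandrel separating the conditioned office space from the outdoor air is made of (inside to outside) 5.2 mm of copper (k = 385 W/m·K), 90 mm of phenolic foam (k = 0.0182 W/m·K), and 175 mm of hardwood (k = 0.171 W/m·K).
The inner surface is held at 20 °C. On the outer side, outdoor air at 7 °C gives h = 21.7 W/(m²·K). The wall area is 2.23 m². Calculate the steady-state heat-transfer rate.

Q ≈ 4.82 W

Series thermal resistances:
R_copper = L/(kA) = 0.0052/(385×2.23) = 6.057×10^-6 K/W
R_phenolic foam = L/(kA) = 0.09/(0.0182×2.23) = 2.218 K/W
R_hardwood = L/(kA) = 0.175/(0.171×2.23) = 0.4589 K/W
R_outer film = 1/(h_o·A) = 1/(21.7×2.23) = 0.02066 K/W
R_total = 2.697 K/W
Q = ΔT / R_total = 13 / 2.697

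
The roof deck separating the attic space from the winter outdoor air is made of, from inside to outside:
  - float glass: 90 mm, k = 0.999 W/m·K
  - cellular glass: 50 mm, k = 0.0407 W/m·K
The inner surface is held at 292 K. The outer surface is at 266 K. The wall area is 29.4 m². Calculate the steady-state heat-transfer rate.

Treating each layer as a thermal resistance in series:
R_float glass = L/(kA) = 0.09/(0.999×29.4) = 0.003064 K/W
R_cellular glass = L/(kA) = 0.05/(0.0407×29.4) = 0.04179 K/W
R_total = 0.04485 K/W
Q = ΔT / R_total = 26 / 0.04485

Q ≈ 580 W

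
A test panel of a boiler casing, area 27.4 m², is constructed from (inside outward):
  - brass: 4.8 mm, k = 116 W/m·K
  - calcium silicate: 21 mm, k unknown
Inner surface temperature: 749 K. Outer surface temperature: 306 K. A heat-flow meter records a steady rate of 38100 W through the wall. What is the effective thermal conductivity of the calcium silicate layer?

Thermal resistances in series:
R_brass = L/(kA) = 0.0048/(116×27.4) = 1.51×10^-6 K/W
Sum of known resistances R_other = 1.51×10^-6 K/W
Total R = ΔT/Q = 443/38100 = 0.01163 K/W
R_calcium silicate = R_total − R_other = 0.01163 K/W
k = L/(R·A) = 0.021/(0.01163×27.4)

k ≈ 0.0659 W/(m·K)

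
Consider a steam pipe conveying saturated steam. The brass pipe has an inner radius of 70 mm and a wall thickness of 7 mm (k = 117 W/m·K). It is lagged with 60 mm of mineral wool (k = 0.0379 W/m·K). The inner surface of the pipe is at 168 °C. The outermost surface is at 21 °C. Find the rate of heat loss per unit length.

q′ ≈ 60.8 W/m

Cylindrical conduction, so R = ln(r₂/r₁)/(2πkL) per layer, in series:
R_brass pipe wall = ln(77/70)/(2π×117×1) = 1.297×10^-4 K/W
R_mineral wool = ln(137/77)/(2π×0.0379×1) = 2.42 K/W
R_total = 2.42 K/W
Q = ΔT/R_total = 147/2.42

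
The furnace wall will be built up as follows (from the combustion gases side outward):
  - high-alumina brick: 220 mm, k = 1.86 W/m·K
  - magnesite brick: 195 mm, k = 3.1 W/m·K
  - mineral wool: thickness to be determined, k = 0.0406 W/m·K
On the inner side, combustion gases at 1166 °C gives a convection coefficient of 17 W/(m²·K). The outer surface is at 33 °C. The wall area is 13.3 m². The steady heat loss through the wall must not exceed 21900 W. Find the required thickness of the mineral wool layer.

L ≈ 18.2 mm

Model the wall as resistances in series:
R_inner film = 1/(h_i·A) = 1/(17×13.3) = 0.004423 K/W
R_high-alumina brick = L/(kA) = 0.22/(1.86×13.3) = 0.008893 K/W
R_magnesite brick = L/(kA) = 0.195/(3.1×13.3) = 0.00473 K/W
Sum of the known resistances R_other = 0.01805 K/W
Required total resistance R_tot = ΔT/Q_allow = 1133/21900 = 0.05174 K/W
R_mineral wool = R_tot − R_other = 0.03369 K/W
L = R·k·A = 0.03369×0.0406×13.3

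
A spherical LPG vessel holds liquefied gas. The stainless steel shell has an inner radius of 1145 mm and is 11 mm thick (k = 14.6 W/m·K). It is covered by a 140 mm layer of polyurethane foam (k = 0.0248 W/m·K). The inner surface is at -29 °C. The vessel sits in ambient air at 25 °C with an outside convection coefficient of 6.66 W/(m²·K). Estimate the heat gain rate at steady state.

Q ≈ 176 W

For a spherical shell R = (1/r₁ − 1/r₂)/(4πk); film R = 1/(h·4πr²). In series:
R_stainless steel shell = (1/1.145 − 1/1.156)/(4π×14.6) = 4.53×10^-5 K/W
R_polyurethane foam = (1/1.156 − 1/1.296)/(4π×0.0248) = 0.2998 K/W
R_outer film = 1/(h·4πr_o²) = 1/(6.66×4π×1.296²) = 0.007114 K/W
R_total = 0.307 K/W
Q = ΔT/R_total = 54/0.307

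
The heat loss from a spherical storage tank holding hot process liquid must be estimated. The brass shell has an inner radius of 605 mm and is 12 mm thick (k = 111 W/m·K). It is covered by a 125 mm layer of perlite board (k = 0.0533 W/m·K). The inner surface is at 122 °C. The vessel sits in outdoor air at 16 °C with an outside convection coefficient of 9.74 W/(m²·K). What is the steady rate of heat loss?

Q ≈ 251 W

Spherical conduction: R = (1/r_in − 1/r_out)/(4πk) per layer; series-sum.
R_brass shell = (1/0.605 − 1/0.617)/(4π×111) = 2.305×10^-5 K/W
R_perlite board = (1/0.617 − 1/0.742)/(4π×0.0533) = 0.4076 K/W
R_outer film = 1/(h·4πr_o²) = 1/(9.74×4π×0.742²) = 0.01484 K/W
R_total = 0.4225 K/W
Q = ΔT/R_total = 106/0.4225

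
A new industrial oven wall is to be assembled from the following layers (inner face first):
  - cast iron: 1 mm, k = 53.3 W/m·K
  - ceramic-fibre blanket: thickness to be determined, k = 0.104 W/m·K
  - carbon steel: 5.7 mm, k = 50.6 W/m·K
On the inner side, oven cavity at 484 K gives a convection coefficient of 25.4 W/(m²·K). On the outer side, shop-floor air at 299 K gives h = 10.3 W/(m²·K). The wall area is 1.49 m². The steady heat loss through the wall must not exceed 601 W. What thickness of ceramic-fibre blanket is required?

Treating each layer as a thermal resistance in series:
R_inner film = 1/(h_i·A) = 1/(25.4×1.49) = 0.02642 K/W
R_cast iron = L/(kA) = 0.001/(53.3×1.49) = 1.259×10^-5 K/W
R_carbon steel = L/(kA) = 0.0057/(50.6×1.49) = 7.56×10^-5 K/W
R_outer film = 1/(h_o·A) = 1/(10.3×1.49) = 0.06516 K/W
Sum of the known resistances R_other = 0.09167 K/W
Required total resistance R_tot = ΔT/Q_allow = 185/601 = 0.3078 K/W
R_ceramic-fibre blanket = R_tot − R_other = 0.2161 K/W
L = R·k·A = 0.2161×0.104×1.49

L ≈ 33.5 mm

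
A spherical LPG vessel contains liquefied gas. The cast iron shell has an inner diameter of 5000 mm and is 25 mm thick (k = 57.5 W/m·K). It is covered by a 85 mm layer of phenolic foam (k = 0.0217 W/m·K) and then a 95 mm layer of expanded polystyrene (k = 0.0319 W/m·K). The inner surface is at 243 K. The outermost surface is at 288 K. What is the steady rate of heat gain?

Radial (spherical) resistances in series:
R_cast iron shell = (1/2.5 − 1/2.525)/(4π×57.5) = 5.481×10^-6 K/W
R_phenolic foam = (1/2.525 − 1/2.61)/(4π×0.0217) = 0.0473 K/W
R_expanded polystyrene = (1/2.61 − 1/2.705)/(4π×0.0319) = 0.03357 K/W
R_total = 0.08087 K/W
Q = ΔT/R_total = 45/0.08087

Q ≈ 556 W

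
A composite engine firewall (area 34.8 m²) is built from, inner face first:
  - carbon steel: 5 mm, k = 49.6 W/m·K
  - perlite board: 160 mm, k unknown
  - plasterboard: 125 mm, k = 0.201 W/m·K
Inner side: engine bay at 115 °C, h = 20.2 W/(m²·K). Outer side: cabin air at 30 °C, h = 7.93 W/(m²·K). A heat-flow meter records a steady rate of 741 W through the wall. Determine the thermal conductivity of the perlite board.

Using the resistance-network approach (series):
R_inner film = 1/(h_i·A) = 1/(20.2×34.8) = 0.001423 K/W
R_carbon steel = L/(kA) = 0.005/(49.6×34.8) = 2.897×10^-6 K/W
R_plasterboard = L/(kA) = 0.125/(0.201×34.8) = 0.01787 K/W
R_outer film = 1/(h_o·A) = 1/(7.93×34.8) = 0.003624 K/W
Sum of known resistances R_other = 0.02292 K/W
Total R = ΔT/Q = 85/741 = 0.1147 K/W
R_perlite board = R_total − R_other = 0.09179 K/W
k = L/(R·A) = 0.16/(0.09179×34.8)

k ≈ 0.0501 W/(m·K)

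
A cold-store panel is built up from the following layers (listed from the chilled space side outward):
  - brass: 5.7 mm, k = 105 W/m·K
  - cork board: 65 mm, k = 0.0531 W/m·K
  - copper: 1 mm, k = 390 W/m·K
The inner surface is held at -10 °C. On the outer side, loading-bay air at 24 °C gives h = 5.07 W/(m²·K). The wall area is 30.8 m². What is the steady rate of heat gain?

Using the resistance-network approach (series):
R_brass = L/(kA) = 0.0057/(105×30.8) = 1.763×10^-6 K/W
R_cork board = L/(kA) = 0.065/(0.0531×30.8) = 0.03974 K/W
R_copper = L/(kA) = 0.001/(390×30.8) = 8.325×10^-8 K/W
R_outer film = 1/(h_o·A) = 1/(5.07×30.8) = 0.006404 K/W
R_total = 0.04615 K/W
Q = ΔT / R_total = 34 / 0.04615

Q ≈ 737 W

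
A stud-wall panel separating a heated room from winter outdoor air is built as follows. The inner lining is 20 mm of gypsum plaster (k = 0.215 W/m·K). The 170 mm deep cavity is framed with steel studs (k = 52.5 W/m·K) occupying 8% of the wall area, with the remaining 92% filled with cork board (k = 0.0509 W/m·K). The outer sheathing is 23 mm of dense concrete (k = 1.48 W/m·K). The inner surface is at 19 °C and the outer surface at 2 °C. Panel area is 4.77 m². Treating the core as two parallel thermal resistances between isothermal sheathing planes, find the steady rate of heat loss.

Sheathing layers in series; stud and cavity paths in parallel between them.
R_inner = 0.02/(0.215×4.77) = 0.0195 K/W
R_stud  = 0.17/(52.5×0.08×4.77) = 0.008486 K/W
R_cav   = 0.17/(0.0509×0.92×4.77) = 0.7611 K/W
1/R_core = 1/R_stud + 1/R_cav → R_core = 0.008392 K/W
R_outer = 0.023/(1.48×4.77) = 0.003258 K/W
R_total = 0.03115 K/W
Q = ΔT/R_total = 17/0.03115

Q ≈ 546 W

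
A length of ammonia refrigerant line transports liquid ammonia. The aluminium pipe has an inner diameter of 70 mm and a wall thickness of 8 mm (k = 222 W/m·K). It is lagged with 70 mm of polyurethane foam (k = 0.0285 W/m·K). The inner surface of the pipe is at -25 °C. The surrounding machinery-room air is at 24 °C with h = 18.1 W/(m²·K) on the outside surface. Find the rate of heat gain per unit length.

Radial resistances (cylindrical: R_cond = ln(r_o/r_i)/(2πkL), R_conv = 1/(h·2πrL)):
R_aluminium pipe wall = ln(43/35)/(2π×222×1) = 1.476×10^-4 K/W
R_polyurethane foam = ln(113/43)/(2π×0.0285×1) = 5.396 K/W
R_outer film = 1/(h_o·2πr_oL) = 1/(18.1×2π×0.113×1) = 0.07781 K/W
R_total = 5.474 K/W
Q = ΔT/R_total = 49/5.474

q′ ≈ 8.95 W/m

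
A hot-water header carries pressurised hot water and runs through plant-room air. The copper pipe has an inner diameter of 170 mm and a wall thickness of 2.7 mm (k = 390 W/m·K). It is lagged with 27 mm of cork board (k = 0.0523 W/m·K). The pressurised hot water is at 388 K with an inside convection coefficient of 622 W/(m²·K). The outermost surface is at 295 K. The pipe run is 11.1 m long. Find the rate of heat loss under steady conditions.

Cylindrical conduction, so R = ln(r₂/r₁)/(2πkL) per layer, in series:
R_inner film = 1/(h_i·2πr₁L) = 1/(622×2π×0.085×11.1) = 2.712×10^-4 K/W
R_copper pipe wall = ln(87.7/85)/(2π×390×11.1) = 1.15×10^-6 K/W
R_cork board = ln(114.7/87.7)/(2π×0.0523×11.1) = 0.07358 K/W
R_total = 0.07385 K/W
Q = ΔT/R_total = 93/0.07385

Q ≈ 1260 W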